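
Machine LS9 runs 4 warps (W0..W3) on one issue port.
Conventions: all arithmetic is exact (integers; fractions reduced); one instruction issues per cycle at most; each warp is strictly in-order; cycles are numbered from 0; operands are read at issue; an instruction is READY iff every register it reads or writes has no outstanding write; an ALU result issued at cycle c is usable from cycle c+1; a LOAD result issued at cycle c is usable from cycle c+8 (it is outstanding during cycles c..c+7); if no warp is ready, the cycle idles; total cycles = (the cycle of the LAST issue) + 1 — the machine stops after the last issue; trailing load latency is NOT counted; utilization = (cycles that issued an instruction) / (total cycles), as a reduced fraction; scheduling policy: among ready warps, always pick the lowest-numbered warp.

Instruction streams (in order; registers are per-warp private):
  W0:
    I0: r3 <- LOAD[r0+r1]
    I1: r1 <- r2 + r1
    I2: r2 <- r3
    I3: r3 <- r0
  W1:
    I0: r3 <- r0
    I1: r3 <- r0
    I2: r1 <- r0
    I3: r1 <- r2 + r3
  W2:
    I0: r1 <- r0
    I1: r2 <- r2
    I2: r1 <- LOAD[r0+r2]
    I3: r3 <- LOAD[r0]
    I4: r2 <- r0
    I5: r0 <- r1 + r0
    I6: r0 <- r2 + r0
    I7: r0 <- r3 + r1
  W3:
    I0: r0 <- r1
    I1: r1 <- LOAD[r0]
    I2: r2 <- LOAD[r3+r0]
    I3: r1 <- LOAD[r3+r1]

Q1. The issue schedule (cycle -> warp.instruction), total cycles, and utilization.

cycle 0: W0.I0
cycle 1: W0.I1
cycle 2: W1.I0
cycle 3: W1.I1
cycle 4: W1.I2
cycle 5: W1.I3
cycle 6: W2.I0
cycle 7: W2.I1
cycle 8: W0.I2
cycle 9: W0.I3
cycle 10: W2.I2
cycle 11: W2.I3
cycle 12: W2.I4
cycle 13: W3.I0
cycle 14: W3.I1
cycle 15: W3.I2
cycle 16: idle
cycle 17: idle
cycle 18: W2.I5
cycle 19: W2.I6
cycle 20: W2.I7
cycle 21: idle
cycle 22: W3.I3

Answer: 23 cycles, utilization 20/23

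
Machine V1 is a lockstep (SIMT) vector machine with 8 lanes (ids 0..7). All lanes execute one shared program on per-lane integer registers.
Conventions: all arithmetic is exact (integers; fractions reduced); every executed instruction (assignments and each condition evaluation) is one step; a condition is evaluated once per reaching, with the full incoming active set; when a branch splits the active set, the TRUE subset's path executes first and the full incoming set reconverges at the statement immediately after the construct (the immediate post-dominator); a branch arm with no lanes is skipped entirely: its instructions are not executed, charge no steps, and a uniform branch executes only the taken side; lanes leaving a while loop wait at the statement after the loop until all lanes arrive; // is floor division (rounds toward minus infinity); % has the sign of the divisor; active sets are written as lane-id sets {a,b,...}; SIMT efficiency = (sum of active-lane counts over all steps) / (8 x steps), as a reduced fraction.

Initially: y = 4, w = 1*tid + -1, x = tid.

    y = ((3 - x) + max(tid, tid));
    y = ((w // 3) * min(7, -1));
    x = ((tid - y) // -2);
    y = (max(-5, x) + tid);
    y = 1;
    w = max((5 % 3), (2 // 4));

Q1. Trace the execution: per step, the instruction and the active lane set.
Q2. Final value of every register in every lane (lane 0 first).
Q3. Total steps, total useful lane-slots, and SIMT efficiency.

step 0: y <- ((3 - x) + max(tid, tid)) {0,1,2,3,4,5,6,7}
step 1: y <- ((w // 3) * min(7, -1)) {0,1,2,3,4,5,6,7}
step 2: x <- ((tid - y) // -2)       {0,1,2,3,4,5,6,7}
step 3: y <- (max(-5, x) + tid)      {0,1,2,3,4,5,6,7}
step 4: y <- 1                       {0,1,2,3,4,5,6,7}
step 5: w <- max((5 % 3), (2 // 4))  {0,1,2,3,4,5,6,7}

Answer: 6 steps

y: 1,1,1,1,1,1,1,1
w: 2,2,2,2,2,2,2,2
x: 0,-1,-1,-2,-3,-3,-4,-5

steps = 6; useful = 48; efficiency = 48/48 = 1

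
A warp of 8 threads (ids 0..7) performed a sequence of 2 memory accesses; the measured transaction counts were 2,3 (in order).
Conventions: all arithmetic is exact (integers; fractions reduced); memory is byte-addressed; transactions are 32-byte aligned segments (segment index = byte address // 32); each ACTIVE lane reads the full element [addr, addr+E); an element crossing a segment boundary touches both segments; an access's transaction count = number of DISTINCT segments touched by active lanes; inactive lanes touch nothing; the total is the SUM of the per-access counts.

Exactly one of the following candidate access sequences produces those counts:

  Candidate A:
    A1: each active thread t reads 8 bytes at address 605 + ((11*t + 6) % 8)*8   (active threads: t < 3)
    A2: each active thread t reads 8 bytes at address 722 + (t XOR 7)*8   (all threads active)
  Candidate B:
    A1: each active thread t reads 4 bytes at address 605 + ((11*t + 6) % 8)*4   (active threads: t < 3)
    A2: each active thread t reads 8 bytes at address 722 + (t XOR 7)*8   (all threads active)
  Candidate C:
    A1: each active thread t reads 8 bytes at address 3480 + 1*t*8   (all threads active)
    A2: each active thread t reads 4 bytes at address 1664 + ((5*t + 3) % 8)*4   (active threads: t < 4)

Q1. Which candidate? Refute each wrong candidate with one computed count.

B: A1 gives 1 transaction, not 2
C: A1 gives 3 transactions, not 2
A: all counts match (2,3)

Answer: A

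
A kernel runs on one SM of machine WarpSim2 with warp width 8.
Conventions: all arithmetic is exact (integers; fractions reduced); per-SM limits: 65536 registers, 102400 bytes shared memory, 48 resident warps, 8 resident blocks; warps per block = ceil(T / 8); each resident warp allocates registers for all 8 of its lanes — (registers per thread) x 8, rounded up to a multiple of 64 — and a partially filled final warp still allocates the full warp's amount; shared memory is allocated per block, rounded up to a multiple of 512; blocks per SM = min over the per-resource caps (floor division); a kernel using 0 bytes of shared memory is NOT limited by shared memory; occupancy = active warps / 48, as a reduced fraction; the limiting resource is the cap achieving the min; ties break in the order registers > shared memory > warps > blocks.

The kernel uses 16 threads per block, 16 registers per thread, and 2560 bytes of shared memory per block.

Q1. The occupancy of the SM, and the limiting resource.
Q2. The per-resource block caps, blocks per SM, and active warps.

Answer: occupancy 1/3, limited by blocks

registers: 256 blocks
shared memory: 40 blocks
warps: 24 blocks
blocks: 8 blocks

Answer: 8 blocks, 16 active warps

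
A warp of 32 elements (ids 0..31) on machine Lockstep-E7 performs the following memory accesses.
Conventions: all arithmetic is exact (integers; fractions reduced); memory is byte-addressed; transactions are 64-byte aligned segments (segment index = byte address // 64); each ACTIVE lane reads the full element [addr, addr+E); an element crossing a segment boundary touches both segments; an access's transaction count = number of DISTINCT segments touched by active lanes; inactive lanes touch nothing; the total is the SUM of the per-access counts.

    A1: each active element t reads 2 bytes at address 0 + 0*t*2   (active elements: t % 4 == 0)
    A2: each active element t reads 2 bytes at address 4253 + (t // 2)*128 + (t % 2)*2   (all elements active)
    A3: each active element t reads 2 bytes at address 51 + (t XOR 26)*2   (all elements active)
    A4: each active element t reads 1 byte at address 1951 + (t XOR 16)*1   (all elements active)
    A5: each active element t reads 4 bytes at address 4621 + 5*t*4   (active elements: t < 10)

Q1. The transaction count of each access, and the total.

A1: 1 transaction
A2: 16 transactions
A3: 2 transactions
A4: 1 transaction
A5: 4 transactions

Answer: 1,16,2,1,4; total 24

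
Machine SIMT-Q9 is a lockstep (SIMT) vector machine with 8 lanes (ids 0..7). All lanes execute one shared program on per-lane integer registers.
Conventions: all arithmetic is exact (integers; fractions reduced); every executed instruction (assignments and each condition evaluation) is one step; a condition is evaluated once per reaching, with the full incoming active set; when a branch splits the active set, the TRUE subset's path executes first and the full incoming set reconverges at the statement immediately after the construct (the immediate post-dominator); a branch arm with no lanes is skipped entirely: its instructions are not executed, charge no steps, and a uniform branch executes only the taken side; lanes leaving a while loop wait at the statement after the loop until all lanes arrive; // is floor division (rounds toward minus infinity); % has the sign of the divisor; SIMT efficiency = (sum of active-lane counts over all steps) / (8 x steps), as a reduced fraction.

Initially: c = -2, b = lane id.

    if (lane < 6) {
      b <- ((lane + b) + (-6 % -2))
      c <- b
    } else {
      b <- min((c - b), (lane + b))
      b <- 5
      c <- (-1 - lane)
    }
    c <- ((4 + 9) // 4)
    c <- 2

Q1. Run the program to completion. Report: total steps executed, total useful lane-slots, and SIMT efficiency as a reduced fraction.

Answer: 8 steps, 42 useful, 21/32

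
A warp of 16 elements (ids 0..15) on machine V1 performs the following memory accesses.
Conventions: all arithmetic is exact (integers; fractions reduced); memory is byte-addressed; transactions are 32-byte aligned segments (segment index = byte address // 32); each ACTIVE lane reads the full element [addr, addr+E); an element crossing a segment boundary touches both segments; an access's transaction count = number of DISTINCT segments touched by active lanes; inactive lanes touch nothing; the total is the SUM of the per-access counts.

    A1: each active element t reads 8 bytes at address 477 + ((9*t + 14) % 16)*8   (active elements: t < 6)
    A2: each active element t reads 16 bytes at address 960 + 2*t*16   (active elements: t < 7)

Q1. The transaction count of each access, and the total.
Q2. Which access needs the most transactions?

A1: 5 transactions
A2: 7 transactions

Answer: 5,7; total 12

Answer: A2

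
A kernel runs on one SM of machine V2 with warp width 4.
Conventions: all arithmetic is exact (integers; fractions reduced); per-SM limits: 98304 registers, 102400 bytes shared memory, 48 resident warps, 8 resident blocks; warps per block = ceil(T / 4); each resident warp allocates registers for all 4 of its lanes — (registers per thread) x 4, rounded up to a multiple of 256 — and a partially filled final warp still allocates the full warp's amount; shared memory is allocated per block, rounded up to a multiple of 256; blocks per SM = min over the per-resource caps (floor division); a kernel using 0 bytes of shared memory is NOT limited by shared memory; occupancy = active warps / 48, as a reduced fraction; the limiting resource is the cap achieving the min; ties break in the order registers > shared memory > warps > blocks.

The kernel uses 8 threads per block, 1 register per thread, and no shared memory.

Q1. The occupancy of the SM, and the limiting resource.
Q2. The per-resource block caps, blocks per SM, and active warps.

Answer: occupancy 1/3, limited by blocks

registers: 192 blocks
shared memory: no limit (kernel uses none)
warps: 24 blocks
blocks: 8 blocks

Answer: 8 blocks, 16 active warps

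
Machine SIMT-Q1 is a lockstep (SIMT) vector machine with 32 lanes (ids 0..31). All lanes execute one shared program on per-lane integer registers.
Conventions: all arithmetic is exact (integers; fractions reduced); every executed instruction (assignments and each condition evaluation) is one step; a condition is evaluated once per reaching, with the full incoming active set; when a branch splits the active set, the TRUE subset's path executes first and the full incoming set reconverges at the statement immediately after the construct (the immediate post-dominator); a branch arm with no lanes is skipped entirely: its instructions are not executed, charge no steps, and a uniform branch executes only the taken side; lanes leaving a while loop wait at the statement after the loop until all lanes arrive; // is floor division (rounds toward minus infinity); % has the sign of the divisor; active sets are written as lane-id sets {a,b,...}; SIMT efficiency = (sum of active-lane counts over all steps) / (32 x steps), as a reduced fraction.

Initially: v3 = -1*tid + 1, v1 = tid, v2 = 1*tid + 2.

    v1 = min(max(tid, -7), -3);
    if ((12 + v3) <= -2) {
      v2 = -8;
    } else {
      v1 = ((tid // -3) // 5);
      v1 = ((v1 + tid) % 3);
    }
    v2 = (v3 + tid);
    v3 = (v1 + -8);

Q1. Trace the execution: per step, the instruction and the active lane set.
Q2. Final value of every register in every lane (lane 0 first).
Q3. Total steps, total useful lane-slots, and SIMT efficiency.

step 0: v1 <- min(max(tid, -7), -3)  {0,1,2,3,4,5,6,7,8,9,10,11,12,13,14,15,16,17,18,19,20,21,22,23,24,25,26,27,28,29,30,31}
step 1: eval ((12 + v3) <= -2)       {0,1,2,3,4,5,6,7,8,9,10,11,12,13,14,15,16,17,18,19,20,21,22,23,24,25,26,27,28,29,30,31}
step 2: v2 <- -8                     {15,16,17,18,19,20,21,22,23,24,25,26,27,28,29,30,31}
step 3: v1 <- ((tid // -3) // 5)     {0,1,2,3,4,5,6,7,8,9,10,11,12,13,14}
step 4: v1 <- ((v1 + tid) % 3)       {0,1,2,3,4,5,6,7,8,9,10,11,12,13,14}
step 5: v2 <- (v3 + tid)             {0,1,2,3,4,5,6,7,8,9,10,11,12,13,14,15,16,17,18,19,20,21,22,23,24,25,26,27,28,29,30,31}
step 6: v3 <- (v1 + -8)              {0,1,2,3,4,5,6,7,8,9,10,11,12,13,14,15,16,17,18,19,20,21,22,23,24,25,26,27,28,29,30,31}

Answer: 7 steps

v3: -8,-8,-7,-6,-8,-7,-6,-8,-7,-6,-8,-7,-6,-8,-7,-11,-11,-11,-11,-11,-11,-11,-11,-11,-11,-11,-11,-11,-11,-11,-11,-11
v1: 0,0,1,2,0,1,2,0,1,2,0,1,2,0,1,-3,-3,-3,-3,-3,-3,-3,-3,-3,-3,-3,-3,-3,-3,-3,-3,-3
v2: 1,1,1,1,1,1,1,1,1,1,1,1,1,1,1,1,1,1,1,1,1,1,1,1,1,1,1,1,1,1,1,1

steps = 7; useful = 175; efficiency = 175/224 = 25/32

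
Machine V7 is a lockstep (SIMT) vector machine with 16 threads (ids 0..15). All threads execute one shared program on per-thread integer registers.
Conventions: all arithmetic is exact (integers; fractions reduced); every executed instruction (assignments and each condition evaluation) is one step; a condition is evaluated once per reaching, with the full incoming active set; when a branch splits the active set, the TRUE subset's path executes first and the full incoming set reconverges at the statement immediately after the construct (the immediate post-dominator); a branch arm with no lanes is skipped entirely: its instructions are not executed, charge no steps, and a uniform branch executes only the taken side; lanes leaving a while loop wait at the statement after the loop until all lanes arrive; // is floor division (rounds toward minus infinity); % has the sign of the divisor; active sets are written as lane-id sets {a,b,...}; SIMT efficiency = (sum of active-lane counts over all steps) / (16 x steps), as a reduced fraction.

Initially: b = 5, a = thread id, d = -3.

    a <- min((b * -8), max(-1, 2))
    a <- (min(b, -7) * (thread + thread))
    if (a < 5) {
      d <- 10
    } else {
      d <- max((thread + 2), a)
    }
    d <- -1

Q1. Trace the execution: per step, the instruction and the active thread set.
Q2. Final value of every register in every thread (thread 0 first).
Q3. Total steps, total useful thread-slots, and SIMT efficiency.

step 0: a <- min((b * -8), max(-1, 2)) {0,1,2,3,4,5,6,7,8,9,10,11,12,13,14,15}
step 1: a <- (min(b, -7) * (thread + thread)) {0,1,2,3,4,5,6,7,8,9,10,11,12,13,14,15}
step 2: eval (a < 5)                 {0,1,2,3,4,5,6,7,8,9,10,11,12,13,14,15}
step 3: d <- 10                      {0,1,2,3,4,5,6,7,8,9,10,11,12,13,14,15}
step 4: d <- -1                      {0,1,2,3,4,5,6,7,8,9,10,11,12,13,14,15}

Answer: 5 steps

b: 5,5,5,5,5,5,5,5,5,5,5,5,5,5,5,5
a: 0,-14,-28,-42,-56,-70,-84,-98,-112,-126,-140,-154,-168,-182,-196,-210
d: -1,-1,-1,-1,-1,-1,-1,-1,-1,-1,-1,-1,-1,-1,-1,-1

steps = 5; useful = 80; efficiency = 80/80 = 1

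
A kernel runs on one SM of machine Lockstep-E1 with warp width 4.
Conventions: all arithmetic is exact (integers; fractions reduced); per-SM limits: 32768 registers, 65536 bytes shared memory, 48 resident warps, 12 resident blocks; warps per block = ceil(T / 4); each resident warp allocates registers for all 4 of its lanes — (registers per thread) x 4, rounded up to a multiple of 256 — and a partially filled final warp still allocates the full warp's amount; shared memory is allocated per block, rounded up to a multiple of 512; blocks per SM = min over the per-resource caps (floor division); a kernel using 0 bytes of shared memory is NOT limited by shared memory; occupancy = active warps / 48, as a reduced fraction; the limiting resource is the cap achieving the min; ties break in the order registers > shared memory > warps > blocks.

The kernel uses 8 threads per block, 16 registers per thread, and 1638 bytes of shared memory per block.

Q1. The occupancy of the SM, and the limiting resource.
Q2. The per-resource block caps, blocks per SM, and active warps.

Answer: occupancy 1/2, limited by blocks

registers: 64 blocks
shared memory: 32 blocks
warps: 24 blocks
blocks: 12 blocks

Answer: 12 blocks, 24 active warps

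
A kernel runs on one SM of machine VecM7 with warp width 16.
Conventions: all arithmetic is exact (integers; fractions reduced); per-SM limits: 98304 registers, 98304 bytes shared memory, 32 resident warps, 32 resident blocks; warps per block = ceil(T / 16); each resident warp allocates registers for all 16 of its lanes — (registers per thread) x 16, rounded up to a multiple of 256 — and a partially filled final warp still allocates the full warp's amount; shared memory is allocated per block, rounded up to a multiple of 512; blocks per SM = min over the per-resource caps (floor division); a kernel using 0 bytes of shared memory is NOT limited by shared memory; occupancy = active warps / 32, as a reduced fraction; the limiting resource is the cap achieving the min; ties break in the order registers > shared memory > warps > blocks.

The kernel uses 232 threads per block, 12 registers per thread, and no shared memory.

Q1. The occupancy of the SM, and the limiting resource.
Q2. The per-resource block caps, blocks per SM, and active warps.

Answer: occupancy 15/16, limited by warps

registers: 25 blocks
shared memory: no limit (kernel uses none)
warps: 2 blocks
blocks: 32 blocks

Answer: 2 blocks, 30 active warps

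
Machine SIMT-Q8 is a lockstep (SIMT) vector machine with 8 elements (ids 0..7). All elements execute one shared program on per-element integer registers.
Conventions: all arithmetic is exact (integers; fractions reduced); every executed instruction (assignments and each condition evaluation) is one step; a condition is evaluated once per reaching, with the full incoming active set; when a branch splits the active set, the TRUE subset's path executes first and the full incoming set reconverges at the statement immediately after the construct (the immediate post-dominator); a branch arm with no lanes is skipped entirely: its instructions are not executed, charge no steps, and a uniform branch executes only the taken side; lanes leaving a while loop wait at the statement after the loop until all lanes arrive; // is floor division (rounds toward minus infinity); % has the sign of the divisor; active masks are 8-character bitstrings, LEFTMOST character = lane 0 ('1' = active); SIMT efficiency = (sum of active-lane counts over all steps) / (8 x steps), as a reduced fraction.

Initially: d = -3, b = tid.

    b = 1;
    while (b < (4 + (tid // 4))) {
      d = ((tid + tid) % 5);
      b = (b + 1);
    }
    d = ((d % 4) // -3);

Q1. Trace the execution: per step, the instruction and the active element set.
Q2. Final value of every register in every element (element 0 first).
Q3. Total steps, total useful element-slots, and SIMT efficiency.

step 0: b <- 1                       11111111
step 1: eval (b < (4 + (tid // 4)))  11111111
step 2: d <- ((tid + tid) % 5)       11111111
step 3: b <- (b + 1)                 11111111
step 4: eval (b < (4 + (tid // 4)))  11111111
step 5: d <- ((tid + tid) % 5)       11111111
step 6: b <- (b + 1)                 11111111
step 7: eval (b < (4 + (tid // 4)))  11111111
step 8: d <- ((tid + tid) % 5)       11111111
step 9: b <- (b + 1)                 11111111
step 10: eval (b < (4 + (tid // 4)))  11111111
step 11: d <- ((tid + tid) % 5)       00001111
step 12: b <- (b + 1)                 00001111
step 13: eval (b < (4 + (tid // 4)))  00001111
step 14: d <- ((d % 4) // -3)         11111111

Answer: 15 steps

d: 0,-1,0,-1,-1,0,-1,0
b: 4,4,4,4,5,5,5,5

steps = 15; useful = 108; efficiency = 108/120 = 9/10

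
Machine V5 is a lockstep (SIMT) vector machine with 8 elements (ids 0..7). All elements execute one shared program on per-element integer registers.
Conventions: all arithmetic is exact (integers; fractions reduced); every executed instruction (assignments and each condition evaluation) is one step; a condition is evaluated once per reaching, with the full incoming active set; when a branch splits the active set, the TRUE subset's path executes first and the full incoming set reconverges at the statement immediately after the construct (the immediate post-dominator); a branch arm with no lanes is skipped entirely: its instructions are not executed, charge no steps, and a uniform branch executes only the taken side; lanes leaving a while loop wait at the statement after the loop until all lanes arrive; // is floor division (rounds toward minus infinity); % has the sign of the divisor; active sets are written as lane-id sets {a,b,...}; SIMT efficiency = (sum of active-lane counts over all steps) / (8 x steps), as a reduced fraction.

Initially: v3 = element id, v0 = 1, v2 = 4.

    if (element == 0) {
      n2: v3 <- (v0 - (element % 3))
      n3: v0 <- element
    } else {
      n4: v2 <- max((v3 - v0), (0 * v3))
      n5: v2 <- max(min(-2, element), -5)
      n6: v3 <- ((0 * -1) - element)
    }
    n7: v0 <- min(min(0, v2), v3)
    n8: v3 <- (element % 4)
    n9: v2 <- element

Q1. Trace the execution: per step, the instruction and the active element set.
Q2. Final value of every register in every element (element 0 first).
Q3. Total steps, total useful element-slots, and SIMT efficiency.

step 0: eval (element == 0)          {0,1,2,3,4,5,6,7}
step 1: v3 <- (v0 - (element % 3))   {0}
step 2: v0 <- element                {0}
step 3: v2 <- max((v3 - v0), (0 * v3)) {1,2,3,4,5,6,7}
step 4: v2 <- max(min(-2, element), -5) {1,2,3,4,5,6,7}
step 5: v3 <- ((0 * -1) - element)   {1,2,3,4,5,6,7}
step 6: v0 <- min(min(0, v2), v3)    {0,1,2,3,4,5,6,7}
step 7: v3 <- (element % 4)          {0,1,2,3,4,5,6,7}
step 8: v2 <- element                {0,1,2,3,4,5,6,7}

Answer: 9 steps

v3: 0,1,2,3,0,1,2,3
v0: 0,-2,-2,-3,-4,-5,-6,-7
v2: 0,1,2,3,4,5,6,7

steps = 9; useful = 55; efficiency = 55/72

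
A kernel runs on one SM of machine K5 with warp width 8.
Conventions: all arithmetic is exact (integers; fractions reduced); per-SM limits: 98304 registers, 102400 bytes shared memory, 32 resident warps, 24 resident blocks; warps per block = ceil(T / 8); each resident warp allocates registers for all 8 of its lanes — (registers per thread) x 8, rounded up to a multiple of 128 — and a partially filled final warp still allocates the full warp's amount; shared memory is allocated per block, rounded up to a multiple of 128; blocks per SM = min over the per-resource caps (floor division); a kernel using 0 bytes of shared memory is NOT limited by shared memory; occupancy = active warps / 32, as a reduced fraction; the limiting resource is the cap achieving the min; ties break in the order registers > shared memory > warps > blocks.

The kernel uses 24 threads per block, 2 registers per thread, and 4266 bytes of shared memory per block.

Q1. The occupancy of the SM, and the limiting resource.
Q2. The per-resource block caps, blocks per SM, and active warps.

Answer: occupancy 15/16, limited by warps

registers: 256 blocks
shared memory: 23 blocks
warps: 10 blocks
blocks: 24 blocks

Answer: 10 blocks, 30 active warps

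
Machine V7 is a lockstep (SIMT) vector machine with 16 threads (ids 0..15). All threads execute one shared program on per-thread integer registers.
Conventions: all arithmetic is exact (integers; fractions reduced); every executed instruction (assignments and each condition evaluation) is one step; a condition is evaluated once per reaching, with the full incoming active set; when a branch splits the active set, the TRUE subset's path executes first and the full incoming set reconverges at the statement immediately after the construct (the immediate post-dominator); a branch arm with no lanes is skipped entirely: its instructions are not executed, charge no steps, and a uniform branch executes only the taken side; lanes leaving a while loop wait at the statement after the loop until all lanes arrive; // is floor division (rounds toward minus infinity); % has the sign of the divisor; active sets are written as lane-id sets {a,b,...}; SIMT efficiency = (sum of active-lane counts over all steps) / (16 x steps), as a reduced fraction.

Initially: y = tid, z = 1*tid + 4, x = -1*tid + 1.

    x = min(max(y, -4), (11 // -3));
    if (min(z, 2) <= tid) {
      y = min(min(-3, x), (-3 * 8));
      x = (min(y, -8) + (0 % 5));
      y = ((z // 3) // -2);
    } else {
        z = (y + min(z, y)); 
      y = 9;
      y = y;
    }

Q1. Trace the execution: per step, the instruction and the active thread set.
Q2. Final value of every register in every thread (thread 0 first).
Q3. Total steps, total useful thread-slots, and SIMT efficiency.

step 0: x <- min(max(y, -4), (11 // -3)) {0,1,2,3,4,5,6,7,8,9,10,11,12,13,14,15}
step 1: eval (min(z, 2) <= tid)      {0,1,2,3,4,5,6,7,8,9,10,11,12,13,14,15}
step 2: y <- min(min(-3, x), (-3 * 8)) {2,3,4,5,6,7,8,9,10,11,12,13,14,15}
step 3: x <- (min(y, -8) + (0 % 5))  {2,3,4,5,6,7,8,9,10,11,12,13,14,15}
step 4: y <- ((z // 3) // -2)        {2,3,4,5,6,7,8,9,10,11,12,13,14,15}
step 5: z <- (y + min(z, y))         {0,1}
step 6: y <- 9                       {0,1}
step 7: y <- y                       {0,1}

Answer: 8 steps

y: 9,9,-1,-1,-1,-2,-2,-2,-2,-2,-2,-3,-3,-3,-3,-3
z: 0,2,6,7,8,9,10,11,12,13,14,15,16,17,18,19
x: -4,-4,-24,-24,-24,-24,-24,-24,-24,-24,-24,-24,-24,-24,-24,-24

steps = 8; useful = 80; efficiency = 80/128 = 5/8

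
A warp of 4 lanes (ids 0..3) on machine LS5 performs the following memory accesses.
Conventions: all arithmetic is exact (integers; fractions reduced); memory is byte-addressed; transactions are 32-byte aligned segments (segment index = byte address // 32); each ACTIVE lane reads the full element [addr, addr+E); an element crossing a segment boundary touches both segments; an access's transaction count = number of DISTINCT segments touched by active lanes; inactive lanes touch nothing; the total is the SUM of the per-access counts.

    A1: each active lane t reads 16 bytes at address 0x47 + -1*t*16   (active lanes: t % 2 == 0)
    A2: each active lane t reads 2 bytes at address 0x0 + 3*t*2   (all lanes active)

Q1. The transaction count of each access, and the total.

A1: 2 transactions
A2: 1 transaction

Answer: 2,1; total 3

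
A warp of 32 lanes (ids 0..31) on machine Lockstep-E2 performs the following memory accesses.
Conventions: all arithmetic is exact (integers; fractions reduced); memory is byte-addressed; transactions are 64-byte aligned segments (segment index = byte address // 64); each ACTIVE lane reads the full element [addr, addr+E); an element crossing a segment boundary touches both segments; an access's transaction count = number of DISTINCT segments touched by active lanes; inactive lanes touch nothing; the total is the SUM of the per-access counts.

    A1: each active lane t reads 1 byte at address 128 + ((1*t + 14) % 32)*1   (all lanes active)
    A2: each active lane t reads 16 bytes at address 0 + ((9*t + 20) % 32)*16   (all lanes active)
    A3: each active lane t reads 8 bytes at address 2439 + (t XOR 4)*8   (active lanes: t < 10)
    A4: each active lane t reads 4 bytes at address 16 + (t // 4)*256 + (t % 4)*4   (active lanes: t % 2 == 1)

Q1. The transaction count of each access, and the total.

A1: 1 transaction
A2: 8 transactions
A3: 2 transactions
A4: 8 transactions

Answer: 1,8,2,8; total 19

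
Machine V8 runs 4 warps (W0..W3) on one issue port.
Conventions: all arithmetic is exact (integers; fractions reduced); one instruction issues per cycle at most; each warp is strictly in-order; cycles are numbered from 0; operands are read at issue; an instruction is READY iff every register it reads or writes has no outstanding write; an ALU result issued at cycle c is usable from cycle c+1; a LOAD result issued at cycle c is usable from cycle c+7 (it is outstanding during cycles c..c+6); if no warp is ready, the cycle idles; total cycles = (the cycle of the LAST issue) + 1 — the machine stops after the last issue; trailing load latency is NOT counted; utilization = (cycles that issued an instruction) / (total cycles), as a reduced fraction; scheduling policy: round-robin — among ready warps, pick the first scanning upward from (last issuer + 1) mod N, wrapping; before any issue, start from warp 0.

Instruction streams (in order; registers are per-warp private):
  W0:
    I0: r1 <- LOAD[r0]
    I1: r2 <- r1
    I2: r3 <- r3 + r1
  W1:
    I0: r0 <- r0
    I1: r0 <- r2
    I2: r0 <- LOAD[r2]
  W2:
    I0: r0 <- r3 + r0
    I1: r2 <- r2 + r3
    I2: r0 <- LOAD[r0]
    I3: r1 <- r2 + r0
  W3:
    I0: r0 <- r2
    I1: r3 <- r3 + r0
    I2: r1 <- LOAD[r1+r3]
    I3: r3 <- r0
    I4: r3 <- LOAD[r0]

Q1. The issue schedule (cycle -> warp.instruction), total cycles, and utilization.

cycle 0: W0.I0
cycle 1: W1.I0
cycle 2: W2.I0
cycle 3: W3.I0
cycle 4: W1.I1
cycle 5: W2.I1
cycle 6: W3.I1
cycle 7: W0.I1
cycle 8: W1.I2
cycle 9: W2.I2
cycle 10: W3.I2
cycle 11: W0.I2
cycle 12: W3.I3
cycle 13: W3.I4
cycle 14: idle
cycle 15: idle
cycle 16: W2.I3

Answer: 17 cycles, utilization 15/17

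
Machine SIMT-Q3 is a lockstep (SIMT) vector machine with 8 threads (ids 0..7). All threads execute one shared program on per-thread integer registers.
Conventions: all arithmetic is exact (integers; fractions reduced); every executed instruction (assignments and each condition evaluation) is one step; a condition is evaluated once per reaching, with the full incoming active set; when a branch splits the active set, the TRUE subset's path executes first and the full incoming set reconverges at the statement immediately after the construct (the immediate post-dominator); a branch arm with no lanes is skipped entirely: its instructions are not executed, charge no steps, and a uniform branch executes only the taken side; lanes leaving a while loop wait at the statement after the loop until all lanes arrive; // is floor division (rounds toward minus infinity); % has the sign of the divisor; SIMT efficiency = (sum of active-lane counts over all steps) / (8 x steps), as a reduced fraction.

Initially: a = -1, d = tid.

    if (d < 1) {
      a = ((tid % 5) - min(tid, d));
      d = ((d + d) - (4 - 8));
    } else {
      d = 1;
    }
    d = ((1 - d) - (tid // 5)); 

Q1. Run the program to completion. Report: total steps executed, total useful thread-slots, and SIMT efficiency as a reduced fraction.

Answer: 5 steps, 25 useful, 5/8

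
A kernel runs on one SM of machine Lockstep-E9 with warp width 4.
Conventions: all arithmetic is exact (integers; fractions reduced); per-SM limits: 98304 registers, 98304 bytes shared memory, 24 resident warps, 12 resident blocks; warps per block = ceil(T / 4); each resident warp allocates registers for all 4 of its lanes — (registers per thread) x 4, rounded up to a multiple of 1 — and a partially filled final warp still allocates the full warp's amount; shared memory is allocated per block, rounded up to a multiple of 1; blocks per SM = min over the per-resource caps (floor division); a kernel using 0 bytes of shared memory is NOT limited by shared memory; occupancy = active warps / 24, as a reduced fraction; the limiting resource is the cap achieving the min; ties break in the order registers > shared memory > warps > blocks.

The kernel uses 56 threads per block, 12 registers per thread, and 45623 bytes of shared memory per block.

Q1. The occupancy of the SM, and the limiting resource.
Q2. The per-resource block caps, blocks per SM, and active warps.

Answer: occupancy 7/12, limited by warps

registers: 146 blocks
shared memory: 2 blocks
warps: 1 block
blocks: 12 blocks

Answer: 1 block, 14 active warps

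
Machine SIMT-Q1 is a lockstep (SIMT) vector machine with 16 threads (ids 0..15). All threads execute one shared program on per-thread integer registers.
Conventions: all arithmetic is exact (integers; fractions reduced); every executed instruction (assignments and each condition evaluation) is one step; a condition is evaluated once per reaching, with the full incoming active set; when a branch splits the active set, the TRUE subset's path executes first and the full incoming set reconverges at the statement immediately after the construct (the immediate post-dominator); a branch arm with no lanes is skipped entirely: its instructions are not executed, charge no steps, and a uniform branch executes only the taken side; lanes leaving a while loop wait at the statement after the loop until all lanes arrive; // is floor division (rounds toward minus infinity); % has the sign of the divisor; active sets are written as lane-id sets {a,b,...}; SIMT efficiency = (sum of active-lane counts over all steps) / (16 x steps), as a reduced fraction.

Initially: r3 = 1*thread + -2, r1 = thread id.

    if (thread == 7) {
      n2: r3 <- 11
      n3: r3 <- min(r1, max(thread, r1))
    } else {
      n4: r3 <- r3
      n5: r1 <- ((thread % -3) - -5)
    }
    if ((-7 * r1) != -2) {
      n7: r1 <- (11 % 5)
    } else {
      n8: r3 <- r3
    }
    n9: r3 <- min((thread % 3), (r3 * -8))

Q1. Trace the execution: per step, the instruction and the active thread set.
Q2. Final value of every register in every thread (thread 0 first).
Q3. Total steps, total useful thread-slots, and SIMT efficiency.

step 0: eval (thread == 7)           {0,1,2,3,4,5,6,7,8,9,10,11,12,13,14,15}
step 1: r3 <- 11                     {7}
step 2: r3 <- min(r1, max(thread, r1)) {7}
step 3: r3 <- r3                     {0,1,2,3,4,5,6,8,9,10,11,12,13,14,15}
step 4: r1 <- ((thread % -3) - -5)   {0,1,2,3,4,5,6,8,9,10,11,12,13,14,15}
step 5: eval ((-7 * r1) != -2)       {0,1,2,3,4,5,6,7,8,9,10,11,12,13,14,15}
step 6: r1 <- (11 % 5)               {0,1,2,3,4,5,6,7,8,9,10,11,12,13,14,15}
step 7: r3 <- min((thread % 3), (r3 * -8)) {0,1,2,3,4,5,6,7,8,9,10,11,12,13,14,15}

Answer: 8 steps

r3: 0,1,0,-8,-16,-24,-32,-56,-48,-56,-64,-72,-80,-88,-96,-104
r1: 1,1,1,1,1,1,1,1,1,1,1,1,1,1,1,1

steps = 8; useful = 96; efficiency = 96/128 = 3/4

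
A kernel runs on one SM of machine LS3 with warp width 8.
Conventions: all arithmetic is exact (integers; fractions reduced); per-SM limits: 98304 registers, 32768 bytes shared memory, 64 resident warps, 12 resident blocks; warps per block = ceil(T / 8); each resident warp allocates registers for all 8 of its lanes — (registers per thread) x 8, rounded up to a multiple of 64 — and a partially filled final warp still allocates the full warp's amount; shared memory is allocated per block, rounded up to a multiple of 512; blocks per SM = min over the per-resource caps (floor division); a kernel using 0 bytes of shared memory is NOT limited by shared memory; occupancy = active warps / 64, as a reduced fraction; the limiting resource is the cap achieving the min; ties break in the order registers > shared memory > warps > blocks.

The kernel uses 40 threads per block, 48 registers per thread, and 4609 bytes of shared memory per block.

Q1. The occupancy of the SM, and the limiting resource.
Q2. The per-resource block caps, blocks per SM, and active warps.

Answer: occupancy 15/32, limited by shared memory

registers: 51 blocks
shared memory: 6 blocks
warps: 12 blocks
blocks: 12 blocks

Answer: 6 blocks, 30 active warps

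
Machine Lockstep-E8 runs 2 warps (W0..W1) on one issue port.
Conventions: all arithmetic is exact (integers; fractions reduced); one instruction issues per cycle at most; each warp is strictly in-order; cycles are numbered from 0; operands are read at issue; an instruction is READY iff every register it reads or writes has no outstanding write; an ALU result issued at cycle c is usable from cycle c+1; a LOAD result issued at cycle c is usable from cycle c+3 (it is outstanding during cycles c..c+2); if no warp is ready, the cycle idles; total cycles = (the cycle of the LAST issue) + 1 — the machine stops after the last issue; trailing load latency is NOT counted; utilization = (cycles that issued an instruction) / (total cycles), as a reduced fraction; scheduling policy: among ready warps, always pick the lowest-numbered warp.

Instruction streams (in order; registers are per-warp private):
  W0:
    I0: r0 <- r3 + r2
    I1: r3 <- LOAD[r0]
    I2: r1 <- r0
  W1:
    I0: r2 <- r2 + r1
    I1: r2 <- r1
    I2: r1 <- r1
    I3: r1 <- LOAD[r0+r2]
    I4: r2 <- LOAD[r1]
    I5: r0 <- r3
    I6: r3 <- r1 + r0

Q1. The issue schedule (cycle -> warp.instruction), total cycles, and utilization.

cycle 0: W0.I0
cycle 1: W0.I1
cycle 2: W0.I2
cycle 3: W1.I0
cycle 4: W1.I1
cycle 5: W1.I2
cycle 6: W1.I3
cycle 7: idle
cycle 8: idle
cycle 9: W1.I4
cycle 10: W1.I5
cycle 11: W1.I6

Answer: 12 cycles, utilization 5/6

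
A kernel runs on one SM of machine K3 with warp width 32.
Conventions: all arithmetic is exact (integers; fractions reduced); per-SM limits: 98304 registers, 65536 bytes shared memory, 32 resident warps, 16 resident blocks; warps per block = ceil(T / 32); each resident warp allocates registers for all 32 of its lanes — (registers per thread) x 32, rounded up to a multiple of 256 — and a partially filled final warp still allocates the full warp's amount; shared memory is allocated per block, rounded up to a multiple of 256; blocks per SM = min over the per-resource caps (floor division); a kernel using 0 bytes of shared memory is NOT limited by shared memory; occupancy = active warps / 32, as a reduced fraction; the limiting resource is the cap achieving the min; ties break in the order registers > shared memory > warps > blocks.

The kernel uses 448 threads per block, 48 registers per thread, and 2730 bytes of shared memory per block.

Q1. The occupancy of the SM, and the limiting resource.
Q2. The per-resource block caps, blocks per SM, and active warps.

Answer: occupancy 7/8, limited by warps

registers: 4 blocks
shared memory: 23 blocks
warps: 2 blocks
blocks: 16 blocks

Answer: 2 blocks, 28 active warps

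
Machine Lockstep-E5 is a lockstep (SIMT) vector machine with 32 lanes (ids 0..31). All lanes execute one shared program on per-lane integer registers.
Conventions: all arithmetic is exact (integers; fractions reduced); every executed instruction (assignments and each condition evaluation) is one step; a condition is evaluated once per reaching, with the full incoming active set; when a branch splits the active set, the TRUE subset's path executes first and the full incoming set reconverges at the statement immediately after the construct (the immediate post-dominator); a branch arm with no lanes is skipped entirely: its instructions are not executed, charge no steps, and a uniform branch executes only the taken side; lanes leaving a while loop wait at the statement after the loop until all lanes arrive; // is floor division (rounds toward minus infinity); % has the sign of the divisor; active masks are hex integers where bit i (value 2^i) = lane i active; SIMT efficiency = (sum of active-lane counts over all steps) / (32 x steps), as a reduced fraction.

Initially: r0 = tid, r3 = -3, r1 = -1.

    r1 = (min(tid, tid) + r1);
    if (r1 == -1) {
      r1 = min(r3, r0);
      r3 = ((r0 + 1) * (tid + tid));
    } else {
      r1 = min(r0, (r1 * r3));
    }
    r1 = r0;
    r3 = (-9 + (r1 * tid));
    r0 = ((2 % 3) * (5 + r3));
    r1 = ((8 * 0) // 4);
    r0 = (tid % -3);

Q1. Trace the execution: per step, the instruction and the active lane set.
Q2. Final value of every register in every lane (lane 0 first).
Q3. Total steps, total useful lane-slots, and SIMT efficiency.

step 0: r1 <- (min(tid, tid) + r1)   0xffffffff
step 1: eval (r1 == -1)              0xffffffff
step 2: r1 <- min(r3, r0)            0x00000001
step 3: r3 <- ((r0 + 1) * (tid + tid)) 0x00000001
step 4: r1 <- min(r0, (r1 * r3))     0xfffffffe
step 5: r1 <- r0                     0xffffffff
step 6: r3 <- (-9 + (r1 * tid))      0xffffffff
step 7: r0 <- ((2 % 3) * (5 + r3))   0xffffffff
step 8: r1 <- ((8 * 0) // 4)         0xffffffff
step 9: r0 <- (tid % -3)             0xffffffff

Answer: 10 steps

r0: 0,-2,-1,0,-2,-1,0,-2,-1,0,-2,-1,0,-2,-1,0,-2,-1,0,-2,-1,0,-2,-1,0,-2,-1,0,-2,-1,0,-2
r3: -9,-8,-5,0,7,16,27,40,55,72,91,112,135,160,187,216,247,280,315,352,391,432,475,520,567,616,667,720,775,832,891,952
r1: 0,0,0,0,0,0,0,0,0,0,0,0,0,0,0,0,0,0,0,0,0,0,0,0,0,0,0,0,0,0,0,0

steps = 10; useful = 257; efficiency = 257/320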